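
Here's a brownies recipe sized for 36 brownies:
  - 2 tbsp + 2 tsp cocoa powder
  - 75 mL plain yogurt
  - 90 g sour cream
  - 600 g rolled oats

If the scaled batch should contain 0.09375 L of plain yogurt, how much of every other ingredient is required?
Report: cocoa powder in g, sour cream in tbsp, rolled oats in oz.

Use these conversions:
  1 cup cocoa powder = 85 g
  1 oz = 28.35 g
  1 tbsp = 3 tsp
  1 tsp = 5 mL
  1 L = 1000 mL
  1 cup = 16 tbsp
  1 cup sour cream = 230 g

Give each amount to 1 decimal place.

cocoa powder: 17.7 g; sour cream: 7.8 tbsp; rolled oats: 26.5 oz

The original recipe has 0.075 L of plain yogurt, so the scaling factor is 0.09375 ÷ 0.075 = 5/4 = 1.25.
cocoa powder: (2 tbsp + 2 tsp = 8/3 tbsp) × 5/4 ÷ 16 tbsp/cup × 85 g/cup ≈ 17.7 g
sour cream: 90 g × 5/4 ÷ 230 g/cup × 16 tbsp/cup ≈ 7.8 tbsp
rolled oats: 600 g × 5/4 ÷ 28.35 g/oz ≈ 26.5 oz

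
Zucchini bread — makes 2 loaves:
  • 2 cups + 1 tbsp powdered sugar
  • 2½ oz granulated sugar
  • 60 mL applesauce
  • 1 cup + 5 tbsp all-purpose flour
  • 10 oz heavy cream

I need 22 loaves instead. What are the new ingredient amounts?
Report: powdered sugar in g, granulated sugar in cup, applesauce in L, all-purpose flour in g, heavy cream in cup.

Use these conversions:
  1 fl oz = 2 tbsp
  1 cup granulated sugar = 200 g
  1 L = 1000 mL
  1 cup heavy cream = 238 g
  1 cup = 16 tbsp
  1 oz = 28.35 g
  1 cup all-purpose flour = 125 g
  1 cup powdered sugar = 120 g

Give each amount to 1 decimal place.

Scaling factor: 22/2 = 11.
powdered sugar: (2 cup + 1 tbsp = 2.0625 cup) × 11 × 120 g/cup = 2722.5 g
granulated sugar: 2.5 oz × 11 × 28.35 g/oz ÷ 200 g/cup ≈ 3.9 cup
applesauce: 60 mL × 11 ÷ 1000 mL/L ≈ 0.7 L
all-purpose flour: (1 cup + 5 tbsp = 1.3125 cup) × 11 × 125 g/cup ≈ 1804.7 g
heavy cream: 10 oz × 11 × 28.35 g/oz ÷ 238 g/cup ≈ 13.1 cup

powdered sugar: 2722.5 g; granulated sugar: 3.9 cup; applesauce: 0.7 L; all-purpose flour: 1804.7 g; heavy cream: 13.1 cup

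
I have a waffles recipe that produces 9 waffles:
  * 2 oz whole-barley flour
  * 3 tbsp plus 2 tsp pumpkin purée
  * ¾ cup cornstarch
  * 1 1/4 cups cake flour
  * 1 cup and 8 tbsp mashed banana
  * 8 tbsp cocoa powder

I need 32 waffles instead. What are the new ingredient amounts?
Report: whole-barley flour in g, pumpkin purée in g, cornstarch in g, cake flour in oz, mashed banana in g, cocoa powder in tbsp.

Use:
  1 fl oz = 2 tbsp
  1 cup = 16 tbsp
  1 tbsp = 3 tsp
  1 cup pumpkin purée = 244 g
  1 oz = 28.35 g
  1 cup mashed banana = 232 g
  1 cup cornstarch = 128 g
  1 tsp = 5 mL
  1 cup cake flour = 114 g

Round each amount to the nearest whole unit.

Scaling factor: 32/9.
whole-barley flour: 2 oz × 32/9 × 28.35 g/oz ≈ 202 g
pumpkin purée: (3 tbsp + 2 tsp = 11/3 tbsp) × 32/9 ÷ 16 tbsp/cup × 244 g/cup ≈ 199 g
cornstarch: 0.75 cup × 32/9 × 128 g/cup ≈ 341 g
cake flour: 1.25 cup × 32/9 × 114 g/cup ÷ 28.35 g/oz ≈ 18 oz
mashed banana: (1 cup + 8 tbsp = 1.5 cup) × 32/9 × 232 g/cup ≈ 1237 g
cocoa powder: 8 tbsp × 32/9 ≈ 28 tbsp

whole-barley flour: 202 g; pumpkin purée: 199 g; cornstarch: 341 g; cake flour: 18 oz; mashed banana: 1237 g; cocoa powder: 28 tbsp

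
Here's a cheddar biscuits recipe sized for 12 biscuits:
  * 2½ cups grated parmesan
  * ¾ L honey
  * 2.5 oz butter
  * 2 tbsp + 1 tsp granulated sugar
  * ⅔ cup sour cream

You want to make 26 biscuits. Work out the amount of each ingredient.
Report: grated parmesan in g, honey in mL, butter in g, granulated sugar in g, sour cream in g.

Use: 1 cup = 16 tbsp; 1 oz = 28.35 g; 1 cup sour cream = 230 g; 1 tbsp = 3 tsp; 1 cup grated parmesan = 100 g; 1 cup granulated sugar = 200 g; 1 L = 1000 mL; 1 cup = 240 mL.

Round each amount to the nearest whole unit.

Scaling factor: 26/12 = 13/6.
grated parmesan: 2.5 cup × 13/6 × 100 g/cup ≈ 542 g
honey: 0.75 L × 13/6 × 1000 mL/L = 1625 mL
butter: 2.5 oz × 13/6 × 28.35 g/oz ≈ 154 g
granulated sugar: (2 tbsp + 1 tsp = 7/3 tbsp) × 13/6 ÷ 16 tbsp/cup × 200 g/cup ≈ 63 g
sour cream: 2/3 cup × 13/6 × 230 g/cup ≈ 332 g

grated parmesan: 542 g; honey: 1625 mL; butter: 154 g; granulated sugar: 63 g; sour cream: 332 g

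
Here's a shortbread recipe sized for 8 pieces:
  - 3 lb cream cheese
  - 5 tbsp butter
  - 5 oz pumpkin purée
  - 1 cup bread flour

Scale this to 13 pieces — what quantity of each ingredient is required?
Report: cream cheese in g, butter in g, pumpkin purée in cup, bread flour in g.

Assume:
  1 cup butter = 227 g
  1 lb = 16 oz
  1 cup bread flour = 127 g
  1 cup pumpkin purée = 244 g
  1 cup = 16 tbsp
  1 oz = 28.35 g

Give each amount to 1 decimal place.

cream cheese: 2211.3 g; butter: 115.3 g; pumpkin purée: 0.9 cup; bread flour: 206.4 g

Scaling factor: 13/8 = 1.625.
cream cheese: 3 lb × 13/8 × 16 oz/lb × 28.35 g/oz = 2211.3 g
butter: 5 tbsp × 13/8 ÷ 16 tbsp/cup × 227 g/cup ≈ 115.3 g
pumpkin purée: 5 oz × 13/8 × 28.35 g/oz ÷ 244 g/cup ≈ 0.9 cup
bread flour: 1 cup × 13/8 × 127 g/cup ≈ 206.4 g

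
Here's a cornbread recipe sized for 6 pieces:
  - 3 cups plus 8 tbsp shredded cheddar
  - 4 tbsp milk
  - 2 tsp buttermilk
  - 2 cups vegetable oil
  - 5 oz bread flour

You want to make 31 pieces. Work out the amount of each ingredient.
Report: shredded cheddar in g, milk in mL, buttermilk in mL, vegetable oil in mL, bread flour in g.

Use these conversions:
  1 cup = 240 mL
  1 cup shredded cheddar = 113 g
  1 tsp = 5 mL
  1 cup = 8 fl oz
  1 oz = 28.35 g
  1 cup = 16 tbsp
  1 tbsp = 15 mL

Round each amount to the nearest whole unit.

Scaling factor: 31/6.
shredded cheddar: (3 cup + 8 tbsp = 3.5 cup) × 31/6 × 113 g/cup ≈ 2043 g
milk: 4 tbsp × 31/6 × 15 mL/tbsp = 310 mL
buttermilk: 2 tsp × 31/6 × 5 mL/tsp ≈ 52 mL
vegetable oil: 2 cup × 31/6 × 240 mL/cup = 2480 mL
bread flour: 5 oz × 31/6 × 28.35 g/oz ≈ 732 g

shredded cheddar: 2043 g; milk: 310 mL; buttermilk: 52 mL; vegetable oil: 2480 mL; bread flour: 732 g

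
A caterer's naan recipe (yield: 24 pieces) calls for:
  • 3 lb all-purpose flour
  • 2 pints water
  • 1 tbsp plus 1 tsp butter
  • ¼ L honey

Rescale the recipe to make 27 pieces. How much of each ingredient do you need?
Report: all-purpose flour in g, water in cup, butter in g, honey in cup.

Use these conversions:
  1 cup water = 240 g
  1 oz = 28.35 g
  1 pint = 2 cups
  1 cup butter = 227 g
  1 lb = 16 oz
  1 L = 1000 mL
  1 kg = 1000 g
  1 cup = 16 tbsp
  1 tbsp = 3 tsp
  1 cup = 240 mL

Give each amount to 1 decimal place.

all-purpose flour: 1530.9 g; water: 4.5 cup; butter: 21.3 g; honey: 1.2 cup

Scaling factor: 27/24 = 9/8 = 1.125.
all-purpose flour: 3 lb × 9/8 × 16 oz/lb × 28.35 g/oz = 1530.9 g
water: 2 pint × 9/8 × 2 cup/pint = 4.5 cup
butter: (1 tbsp + 1 tsp = 4/3 tbsp) × 9/8 ÷ 16 tbsp/cup × 227 g/cup ≈ 21.3 g
honey: 0.25 L × 9/8 × 1000 mL/L ÷ 240 mL/cup ≈ 1.2 cup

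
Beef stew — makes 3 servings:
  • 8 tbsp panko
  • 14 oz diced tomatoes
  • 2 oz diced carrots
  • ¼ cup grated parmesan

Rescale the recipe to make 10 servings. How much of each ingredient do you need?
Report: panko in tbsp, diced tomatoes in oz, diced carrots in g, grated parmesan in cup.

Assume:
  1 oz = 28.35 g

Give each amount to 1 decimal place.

panko: 26.7 tbsp; diced tomatoes: 46.7 oz; diced carrots: 189.0 g; grated parmesan: 0.8 cup

Scaling factor: 10/3.
panko: 8 tbsp × 10/3 ≈ 26.7 tbsp
diced tomatoes: 14 oz × 10/3 ≈ 46.7 oz
diced carrots: 2 oz × 10/3 × 28.35 g/oz = 189.0 g
grated parmesan: 0.25 cup × 10/3 ≈ 0.8 cup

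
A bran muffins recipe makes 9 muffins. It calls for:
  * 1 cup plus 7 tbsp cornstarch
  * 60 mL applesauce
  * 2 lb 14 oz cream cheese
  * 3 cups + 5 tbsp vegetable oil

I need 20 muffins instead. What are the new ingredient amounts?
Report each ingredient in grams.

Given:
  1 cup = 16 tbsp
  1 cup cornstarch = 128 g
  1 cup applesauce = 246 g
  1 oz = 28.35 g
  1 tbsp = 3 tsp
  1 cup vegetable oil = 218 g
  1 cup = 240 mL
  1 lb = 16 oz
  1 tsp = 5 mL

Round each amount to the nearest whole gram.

Scaling factor: 20/9.
cornstarch: (1 cup + 7 tbsp = 1.4375 cup) × 20/9 × 128 g/cup ≈ 409 g
applesauce: 60 mL × 20/9 ÷ 240 mL/cup × 246 g/cup ≈ 137 g
cream cheese: (2 lb + 14 oz = 2.875 lb) × 20/9 × 16 oz/lb × 28.35 g/oz = 2898 g
vegetable oil: (3 cup + 5 tbsp = 3.3125 cup) × 20/9 × 218 g/cup ≈ 1605 g

cornstarch: 409 g; applesauce: 137 g; cream cheese: 2898 g; vegetable oil: 1605 g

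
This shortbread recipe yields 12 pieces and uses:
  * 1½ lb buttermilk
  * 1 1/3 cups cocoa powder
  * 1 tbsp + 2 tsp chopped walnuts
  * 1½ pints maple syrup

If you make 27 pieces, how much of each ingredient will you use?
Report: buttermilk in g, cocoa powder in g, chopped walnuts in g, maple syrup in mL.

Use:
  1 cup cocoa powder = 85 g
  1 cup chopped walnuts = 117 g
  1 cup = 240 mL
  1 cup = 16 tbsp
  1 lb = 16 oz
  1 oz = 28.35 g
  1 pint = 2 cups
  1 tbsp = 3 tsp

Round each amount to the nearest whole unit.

Scaling factor: 27/12 = 9/4 = 2.25.
buttermilk: 1.5 lb × 9/4 × 16 oz/lb × 28.35 g/oz ≈ 1531 g
cocoa powder: 4/3 cup × 9/4 × 85 g/cup = 255 g
chopped walnuts: (1 tbsp + 2 tsp = 5/3 tbsp) × 9/4 ÷ 16 tbsp/cup × 117 g/cup ≈ 27 g
maple syrup: 1.5 pint × 9/4 × 2 cup/pint × 240 mL/cup = 1620 mL

buttermilk: 1531 g; cocoa powder: 255 g; chopped walnuts: 27 g; maple syrup: 1620 mL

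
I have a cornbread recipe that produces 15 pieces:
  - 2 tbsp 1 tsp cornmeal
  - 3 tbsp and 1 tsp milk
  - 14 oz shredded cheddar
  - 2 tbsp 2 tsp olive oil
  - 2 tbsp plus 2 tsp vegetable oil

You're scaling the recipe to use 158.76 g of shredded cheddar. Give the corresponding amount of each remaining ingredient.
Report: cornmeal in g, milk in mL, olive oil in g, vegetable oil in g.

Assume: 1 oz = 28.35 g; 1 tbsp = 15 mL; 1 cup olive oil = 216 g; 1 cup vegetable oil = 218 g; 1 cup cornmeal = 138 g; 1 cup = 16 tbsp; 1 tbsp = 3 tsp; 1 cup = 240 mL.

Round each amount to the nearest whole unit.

The original recipe has 396.9 g of shredded cheddar, so the scaling factor is 158.76 ÷ 396.9 = 2/5 = 0.4.
cornmeal: (2 tbsp + 1 tsp = 7/3 tbsp) × 2/5 ÷ 16 tbsp/cup × 138 g/cup ≈ 8 g
milk: (3 tbsp + 1 tsp = 10/3 tbsp) × 2/5 × 15 mL/tbsp = 20 mL
olive oil: (2 tbsp + 2 tsp = 8/3 tbsp) × 2/5 ÷ 16 tbsp/cup × 216 g/cup ≈ 14 g
vegetable oil: (2 tbsp + 2 tsp = 8/3 tbsp) × 2/5 ÷ 16 tbsp/cup × 218 g/cup ≈ 15 g

cornmeal: 8 g; milk: 20 mL; olive oil: 14 g; vegetable oil: 15 g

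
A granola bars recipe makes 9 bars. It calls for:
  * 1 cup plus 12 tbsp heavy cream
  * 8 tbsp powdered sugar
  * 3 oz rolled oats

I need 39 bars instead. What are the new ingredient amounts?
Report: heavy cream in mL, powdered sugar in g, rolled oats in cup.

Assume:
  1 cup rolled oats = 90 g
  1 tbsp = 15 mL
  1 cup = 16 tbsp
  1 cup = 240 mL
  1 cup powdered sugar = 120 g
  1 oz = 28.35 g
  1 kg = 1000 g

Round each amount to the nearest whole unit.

Scaling factor: 39/9 = 13/3.
heavy cream: (1 cup + 12 tbsp = 1.75 cup) × 13/3 × 240 mL/cup = 1820 mL
powdered sugar: 8 tbsp × 13/3 ÷ 16 tbsp/cup × 120 g/cup = 260 g
rolled oats: 3 oz × 13/3 × 28.35 g/oz ÷ 90 g/cup ≈ 4 cup

heavy cream: 1820 mL; powdered sugar: 260 g; rolled oats: 4 cup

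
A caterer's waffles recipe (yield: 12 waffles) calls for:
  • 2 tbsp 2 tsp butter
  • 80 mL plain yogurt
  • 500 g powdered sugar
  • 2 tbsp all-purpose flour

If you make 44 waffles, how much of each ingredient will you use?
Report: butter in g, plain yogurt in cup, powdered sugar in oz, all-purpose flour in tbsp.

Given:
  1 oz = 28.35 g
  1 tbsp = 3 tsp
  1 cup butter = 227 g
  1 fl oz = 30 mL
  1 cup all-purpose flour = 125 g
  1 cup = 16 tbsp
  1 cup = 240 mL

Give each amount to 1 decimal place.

Scaling factor: 44/12 = 11/3.
butter: (2 tbsp + 2 tsp = 8/3 tbsp) × 11/3 ÷ 16 tbsp/cup × 227 g/cup ≈ 138.7 g
plain yogurt: 80 mL × 11/3 ÷ 240 mL/cup ≈ 1.2 cup
powdered sugar: 500 g × 11/3 ÷ 28.35 g/oz ≈ 64.7 oz
all-purpose flour: 2 tbsp × 11/3 ≈ 7.3 tbsp

butter: 138.7 g; plain yogurt: 1.2 cup; powdered sugar: 64.7 oz; all-purpose flour: 7.3 tbsp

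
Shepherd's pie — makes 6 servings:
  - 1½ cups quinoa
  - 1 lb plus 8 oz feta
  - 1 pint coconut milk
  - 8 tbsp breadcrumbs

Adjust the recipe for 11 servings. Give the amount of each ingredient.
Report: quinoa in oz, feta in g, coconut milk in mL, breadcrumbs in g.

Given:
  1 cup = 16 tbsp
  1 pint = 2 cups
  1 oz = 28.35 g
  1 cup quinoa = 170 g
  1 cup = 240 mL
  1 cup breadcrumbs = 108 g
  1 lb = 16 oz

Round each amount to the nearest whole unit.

quinoa: 16 oz; feta: 1247 g; coconut milk: 880 mL; breadcrumbs: 99 g

Scaling factor: 11/6.
quinoa: 1.5 cup × 11/6 × 170 g/cup ÷ 28.35 g/oz ≈ 16 oz
feta: (1 lb + 8 oz = 1.5 lb) × 11/6 × 16 oz/lb × 28.35 g/oz ≈ 1247 g
coconut milk: 1 pint × 11/6 × 2 cup/pint × 240 mL/cup = 880 mL
breadcrumbs: 8 tbsp × 11/6 ÷ 16 tbsp/cup × 108 g/cup = 99 g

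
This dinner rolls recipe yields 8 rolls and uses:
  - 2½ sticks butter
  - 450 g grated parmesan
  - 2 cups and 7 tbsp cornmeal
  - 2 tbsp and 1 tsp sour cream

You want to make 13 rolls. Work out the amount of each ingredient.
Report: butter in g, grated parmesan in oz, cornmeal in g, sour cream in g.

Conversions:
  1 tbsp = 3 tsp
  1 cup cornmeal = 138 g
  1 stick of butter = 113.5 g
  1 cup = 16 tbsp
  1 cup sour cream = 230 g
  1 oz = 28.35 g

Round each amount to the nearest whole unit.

butter: 461 g; grated parmesan: 26 oz; cornmeal: 547 g; sour cream: 55 g

Scaling factor: 13/8 = 1.625.
butter: 2.5 stick × 13/8 × 113.5 g/stick ≈ 461 g
grated parmesan: 450 g × 13/8 ÷ 28.35 g/oz ≈ 26 oz
cornmeal: (2 cup + 7 tbsp = 2.4375 cup) × 13/8 × 138 g/cup ≈ 547 g
sour cream: (2 tbsp + 1 tsp = 7/3 tbsp) × 13/8 ÷ 16 tbsp/cup × 230 g/cup ≈ 55 g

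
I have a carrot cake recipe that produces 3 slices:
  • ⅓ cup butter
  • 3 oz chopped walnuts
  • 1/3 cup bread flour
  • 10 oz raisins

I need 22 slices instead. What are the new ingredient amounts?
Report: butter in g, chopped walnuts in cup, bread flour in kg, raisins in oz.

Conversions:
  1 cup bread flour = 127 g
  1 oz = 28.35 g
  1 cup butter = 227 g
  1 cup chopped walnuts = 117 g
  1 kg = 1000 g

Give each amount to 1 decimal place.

butter: 554.9 g; chopped walnuts: 5.3 cup; bread flour: 0.3 kg; raisins: 73.3 oz

Scaling factor: 22/3.
butter: 1/3 cup × 22/3 × 227 g/cup ≈ 554.9 g
chopped walnuts: 3 oz × 22/3 × 28.35 g/oz ÷ 117 g/cup ≈ 5.3 cup
bread flour: 1/3 cup × 22/3 × 127 g/cup ÷ 1000 g/kg ≈ 0.3 kg
raisins: 10 oz × 22/3 ≈ 73.3 oz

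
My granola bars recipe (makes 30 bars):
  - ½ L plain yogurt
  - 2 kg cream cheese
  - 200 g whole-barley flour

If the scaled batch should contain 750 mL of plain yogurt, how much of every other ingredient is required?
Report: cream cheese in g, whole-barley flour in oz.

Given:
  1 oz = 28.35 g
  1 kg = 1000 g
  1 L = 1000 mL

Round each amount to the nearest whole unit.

The original recipe has 500 mL of plain yogurt, so the scaling factor is 750 ÷ 500 = 3/2 = 1.5.
cream cheese: 2 kg × 3/2 × 1000 g/kg = 3000 g
whole-barley flour: 200 g × 3/2 ÷ 28.35 g/oz ≈ 11 oz

cream cheese: 3000 g; whole-barley flour: 11 oz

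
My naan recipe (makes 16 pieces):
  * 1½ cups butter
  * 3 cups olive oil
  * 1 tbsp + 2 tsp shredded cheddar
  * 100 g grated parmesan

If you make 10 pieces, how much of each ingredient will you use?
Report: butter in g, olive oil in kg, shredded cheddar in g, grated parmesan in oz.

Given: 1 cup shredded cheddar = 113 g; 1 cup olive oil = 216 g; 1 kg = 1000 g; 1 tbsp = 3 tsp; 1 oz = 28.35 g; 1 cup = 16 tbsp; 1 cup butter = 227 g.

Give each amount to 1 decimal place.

Scaling factor: 10/16 = 5/8 = 0.625.
butter: 1.5 cup × 5/8 × 227 g/cup ≈ 212.8 g
olive oil: 3 cup × 5/8 × 216 g/cup ÷ 1000 g/kg ≈ 0.4 kg
shredded cheddar: (1 tbsp + 2 tsp = 5/3 tbsp) × 5/8 ÷ 16 tbsp/cup × 113 g/cup ≈ 7.4 g
grated parmesan: 100 g × 5/8 ÷ 28.35 g/oz ≈ 2.2 oz

butter: 212.8 g; olive oil: 0.4 kg; shredded cheddar: 7.4 g; grated parmesan: 2.2 oz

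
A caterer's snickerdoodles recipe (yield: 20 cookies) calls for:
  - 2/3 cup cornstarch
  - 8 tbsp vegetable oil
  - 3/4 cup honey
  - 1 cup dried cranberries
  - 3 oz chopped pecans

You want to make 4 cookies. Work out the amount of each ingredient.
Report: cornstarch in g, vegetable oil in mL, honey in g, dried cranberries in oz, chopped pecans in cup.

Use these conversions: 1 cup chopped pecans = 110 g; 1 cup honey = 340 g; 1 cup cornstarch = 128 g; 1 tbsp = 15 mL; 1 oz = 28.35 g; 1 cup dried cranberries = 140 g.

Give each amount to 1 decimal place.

cornstarch: 17.1 g; vegetable oil: 24.0 mL; honey: 51.0 g; dried cranberries: 1.0 oz; chopped pecans: 0.2 cup

Scaling factor: 4/20 = 1/5 = 0.2.
cornstarch: 2/3 cup × 1/5 × 128 g/cup ≈ 17.1 g
vegetable oil: 8 tbsp × 1/5 × 15 mL/tbsp = 24.0 mL
honey: 0.75 cup × 1/5 × 340 g/cup = 51.0 g
dried cranberries: 1 cup × 1/5 × 140 g/cup ÷ 28.35 g/oz ≈ 1.0 oz
chopped pecans: 3 oz × 1/5 × 28.35 g/oz ÷ 110 g/cup ≈ 0.2 cup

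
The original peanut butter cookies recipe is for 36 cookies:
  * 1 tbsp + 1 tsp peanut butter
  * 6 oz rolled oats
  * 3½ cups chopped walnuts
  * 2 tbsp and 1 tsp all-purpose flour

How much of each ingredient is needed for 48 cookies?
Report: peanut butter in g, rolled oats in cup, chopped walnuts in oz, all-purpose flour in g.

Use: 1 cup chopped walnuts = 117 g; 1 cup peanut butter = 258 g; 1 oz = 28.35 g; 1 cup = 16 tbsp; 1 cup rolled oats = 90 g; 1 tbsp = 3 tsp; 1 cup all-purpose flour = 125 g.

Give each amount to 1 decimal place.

Scaling factor: 48/36 = 4/3.
peanut butter: (1 tbsp + 1 tsp = 4/3 tbsp) × 4/3 ÷ 16 tbsp/cup × 258 g/cup ≈ 28.7 g
rolled oats: 6 oz × 4/3 × 28.35 g/oz ÷ 90 g/cup ≈ 2.5 cup
chopped walnuts: 3.5 cup × 4/3 × 117 g/cup ÷ 28.35 g/oz ≈ 19.3 oz
all-purpose flour: (2 tbsp + 1 tsp = 7/3 tbsp) × 4/3 ÷ 16 tbsp/cup × 125 g/cup ≈ 24.3 g

peanut butter: 28.7 g; rolled oats: 2.5 cup; chopped walnuts: 19.3 oz; all-purpose flour: 24.3 g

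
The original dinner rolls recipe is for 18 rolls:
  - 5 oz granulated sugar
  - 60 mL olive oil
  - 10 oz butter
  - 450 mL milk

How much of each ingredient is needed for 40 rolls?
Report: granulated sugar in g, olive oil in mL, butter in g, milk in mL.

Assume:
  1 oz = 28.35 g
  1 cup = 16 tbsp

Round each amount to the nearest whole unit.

granulated sugar: 315 g; olive oil: 133 mL; butter: 630 g; milk: 1000 mL

Scaling factor: 40/18 = 20/9.
granulated sugar: 5 oz × 20/9 × 28.35 g/oz = 315 g
olive oil: 60 mL × 20/9 ≈ 133 mL
butter: 10 oz × 20/9 × 28.35 g/oz = 630 g
milk: 450 mL × 20/9 = 1000 mL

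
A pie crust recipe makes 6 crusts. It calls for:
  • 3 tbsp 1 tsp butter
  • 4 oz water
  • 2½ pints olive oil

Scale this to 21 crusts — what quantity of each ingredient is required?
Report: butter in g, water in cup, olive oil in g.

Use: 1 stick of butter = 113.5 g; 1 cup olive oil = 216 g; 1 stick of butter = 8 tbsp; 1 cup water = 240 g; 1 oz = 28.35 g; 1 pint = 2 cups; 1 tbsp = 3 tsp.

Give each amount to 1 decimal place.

Scaling factor: 21/6 = 7/2 = 3.5.
butter: (3 tbsp + 1 tsp = 10/3 tbsp) × 7/2 ÷ 8 tbsp/stick × 113.5 g/stick ≈ 165.5 g
water: 4 oz × 7/2 × 28.35 g/oz ÷ 240 g/cup ≈ 1.7 cup
olive oil: 2.5 pint × 7/2 × 2 cup/pint × 216 g/cup = 3780.0 g

butter: 165.5 g; water: 1.7 cup; olive oil: 3780.0 g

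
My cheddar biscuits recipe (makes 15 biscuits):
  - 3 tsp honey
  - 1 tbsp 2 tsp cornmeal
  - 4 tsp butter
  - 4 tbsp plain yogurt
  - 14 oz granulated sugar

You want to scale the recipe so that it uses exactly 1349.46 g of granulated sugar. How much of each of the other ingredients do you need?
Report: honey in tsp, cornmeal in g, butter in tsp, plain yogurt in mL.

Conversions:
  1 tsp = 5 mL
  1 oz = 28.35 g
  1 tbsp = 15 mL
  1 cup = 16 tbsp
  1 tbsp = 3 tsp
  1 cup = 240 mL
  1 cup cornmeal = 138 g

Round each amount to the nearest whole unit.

The original recipe has 396.9 g of granulated sugar, so the scaling factor is 1349.46 ÷ 396.9 = 17/5 = 3.4.
honey: 3 tsp × 17/5 ≈ 10 tsp
cornmeal: (1 tbsp + 2 tsp = 5/3 tbsp) × 17/5 ÷ 16 tbsp/cup × 138 g/cup ≈ 49 g
butter: 4 tsp × 17/5 ≈ 14 tsp
plain yogurt: 4 tbsp × 17/5 × 15 mL/tbsp = 204 mL

honey: 10 tsp; cornmeal: 49 g; butter: 14 tsp; plain yogurt: 204 mL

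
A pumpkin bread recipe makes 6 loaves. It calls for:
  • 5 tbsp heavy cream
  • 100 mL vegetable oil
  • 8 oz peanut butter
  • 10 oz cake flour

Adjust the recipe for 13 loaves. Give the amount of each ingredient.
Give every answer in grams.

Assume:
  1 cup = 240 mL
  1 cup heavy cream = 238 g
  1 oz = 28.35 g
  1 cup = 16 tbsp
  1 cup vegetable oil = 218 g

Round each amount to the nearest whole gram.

Scaling factor: 13/6.
heavy cream: 5 tbsp × 13/6 ÷ 16 tbsp/cup × 238 g/cup ≈ 161 g
vegetable oil: 100 mL × 13/6 ÷ 240 mL/cup × 218 g/cup ≈ 197 g
peanut butter: 8 oz × 13/6 × 28.35 g/oz ≈ 491 g
cake flour: 10 oz × 13/6 × 28.35 g/oz ≈ 614 g

heavy cream: 161 g; vegetable oil: 197 g; peanut butter: 491 g; cake flour: 614 g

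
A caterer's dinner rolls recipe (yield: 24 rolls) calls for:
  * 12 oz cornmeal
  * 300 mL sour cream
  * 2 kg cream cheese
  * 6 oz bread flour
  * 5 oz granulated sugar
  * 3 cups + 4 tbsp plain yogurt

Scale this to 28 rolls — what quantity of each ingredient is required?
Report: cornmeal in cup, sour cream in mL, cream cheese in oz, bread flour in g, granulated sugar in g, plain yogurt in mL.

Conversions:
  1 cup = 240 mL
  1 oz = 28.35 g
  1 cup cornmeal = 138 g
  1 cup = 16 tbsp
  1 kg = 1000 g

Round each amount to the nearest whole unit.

cornmeal: 3 cup; sour cream: 350 mL; cream cheese: 82 oz; bread flour: 198 g; granulated sugar: 165 g; plain yogurt: 910 mL

Scaling factor: 28/24 = 7/6.
cornmeal: 12 oz × 7/6 × 28.35 g/oz ÷ 138 g/cup ≈ 3 cup
sour cream: 300 mL × 7/6 = 350 mL
cream cheese: 2 kg × 7/6 × 1000 g/kg ÷ 28.35 g/oz ≈ 82 oz
bread flour: 6 oz × 7/6 × 28.35 g/oz ≈ 198 g
granulated sugar: 5 oz × 7/6 × 28.35 g/oz ≈ 165 g
plain yogurt: (3 cup + 4 tbsp = 3.25 cup) × 7/6 × 240 mL/cup = 910 mL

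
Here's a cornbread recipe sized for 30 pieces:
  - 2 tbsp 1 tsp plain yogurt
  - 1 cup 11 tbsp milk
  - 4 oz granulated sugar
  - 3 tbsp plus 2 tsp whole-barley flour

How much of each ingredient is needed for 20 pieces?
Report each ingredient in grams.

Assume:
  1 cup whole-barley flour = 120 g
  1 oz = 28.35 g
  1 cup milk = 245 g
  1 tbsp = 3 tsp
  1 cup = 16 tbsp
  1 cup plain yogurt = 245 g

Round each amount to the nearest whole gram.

plain yogurt: 24 g; milk: 276 g; granulated sugar: 76 g; whole-barley flour: 18 g

Scaling factor: 20/30 = 2/3.
plain yogurt: (2 tbsp + 1 tsp = 7/3 tbsp) × 2/3 ÷ 16 tbsp/cup × 245 g/cup ≈ 24 g
milk: (1 cup + 11 tbsp = 1.6875 cup) × 2/3 × 245 g/cup ≈ 276 g
granulated sugar: 4 oz × 2/3 × 28.35 g/oz ≈ 76 g
whole-barley flour: (3 tbsp + 2 tsp = 11/3 tbsp) × 2/3 ÷ 16 tbsp/cup × 120 g/cup ≈ 18 g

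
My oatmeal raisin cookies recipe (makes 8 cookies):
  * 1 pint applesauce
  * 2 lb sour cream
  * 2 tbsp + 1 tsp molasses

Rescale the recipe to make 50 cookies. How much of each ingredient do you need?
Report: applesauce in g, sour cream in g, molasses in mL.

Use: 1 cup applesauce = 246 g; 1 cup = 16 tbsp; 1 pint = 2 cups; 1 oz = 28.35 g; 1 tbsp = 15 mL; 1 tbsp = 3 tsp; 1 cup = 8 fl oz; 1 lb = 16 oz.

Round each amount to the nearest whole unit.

Scaling factor: 50/8 = 25/4 = 6.25.
applesauce: 1 pint × 25/4 × 2 cup/pint × 246 g/cup = 3075 g
sour cream: 2 lb × 25/4 × 16 oz/lb × 28.35 g/oz = 5670 g
molasses: (2 tbsp + 1 tsp = 7/3 tbsp) × 25/4 × 15 mL/tbsp ≈ 219 mL

applesauce: 3075 g; sour cream: 5670 g; molasses: 219 mL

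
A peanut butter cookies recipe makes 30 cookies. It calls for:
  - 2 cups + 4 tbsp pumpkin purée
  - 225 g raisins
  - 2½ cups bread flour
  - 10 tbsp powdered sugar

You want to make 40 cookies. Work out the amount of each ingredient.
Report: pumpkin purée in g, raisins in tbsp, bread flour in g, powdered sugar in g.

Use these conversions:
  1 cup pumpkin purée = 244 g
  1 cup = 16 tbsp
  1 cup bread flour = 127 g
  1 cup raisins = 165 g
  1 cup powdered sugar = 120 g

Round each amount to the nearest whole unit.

Scaling factor: 40/30 = 4/3.
pumpkin purée: (2 cup + 4 tbsp = 2.25 cup) × 4/3 × 244 g/cup = 732 g
raisins: 225 g × 4/3 ÷ 165 g/cup × 16 tbsp/cup ≈ 29 tbsp
bread flour: 2.5 cup × 4/3 × 127 g/cup ≈ 423 g
powdered sugar: 10 tbsp × 4/3 ÷ 16 tbsp/cup × 120 g/cup = 100 g

pumpkin purée: 732 g; raisins: 29 tbsp; bread flour: 423 g; powdered sugar: 100 g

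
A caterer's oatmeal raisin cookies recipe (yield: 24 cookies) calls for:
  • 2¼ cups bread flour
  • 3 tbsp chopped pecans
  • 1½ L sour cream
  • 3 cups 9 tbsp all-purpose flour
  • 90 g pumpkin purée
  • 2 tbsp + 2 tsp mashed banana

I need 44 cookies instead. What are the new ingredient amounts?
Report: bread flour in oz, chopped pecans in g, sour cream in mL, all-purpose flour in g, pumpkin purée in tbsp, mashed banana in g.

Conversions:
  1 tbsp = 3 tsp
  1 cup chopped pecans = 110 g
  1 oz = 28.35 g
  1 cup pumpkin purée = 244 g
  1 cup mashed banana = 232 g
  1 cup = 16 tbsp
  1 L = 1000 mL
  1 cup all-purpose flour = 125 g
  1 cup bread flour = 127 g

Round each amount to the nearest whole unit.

bread flour: 18 oz; chopped pecans: 38 g; sour cream: 2750 mL; all-purpose flour: 816 g; pumpkin purée: 11 tbsp; mashed banana: 71 g

Scaling factor: 44/24 = 11/6.
bread flour: 2.25 cup × 11/6 × 127 g/cup ÷ 28.35 g/oz ≈ 18 oz
chopped pecans: 3 tbsp × 11/6 ÷ 16 tbsp/cup × 110 g/cup ≈ 38 g
sour cream: 1.5 L × 11/6 × 1000 mL/L = 2750 mL
all-purpose flour: (3 cup + 9 tbsp = 3.5625 cup) × 11/6 × 125 g/cup ≈ 816 g
pumpkin purée: 90 g × 11/6 ÷ 244 g/cup × 16 tbsp/cup ≈ 11 tbsp
mashed banana: (2 tbsp + 2 tsp = 8/3 tbsp) × 11/6 ÷ 16 tbsp/cup × 232 g/cup ≈ 71 g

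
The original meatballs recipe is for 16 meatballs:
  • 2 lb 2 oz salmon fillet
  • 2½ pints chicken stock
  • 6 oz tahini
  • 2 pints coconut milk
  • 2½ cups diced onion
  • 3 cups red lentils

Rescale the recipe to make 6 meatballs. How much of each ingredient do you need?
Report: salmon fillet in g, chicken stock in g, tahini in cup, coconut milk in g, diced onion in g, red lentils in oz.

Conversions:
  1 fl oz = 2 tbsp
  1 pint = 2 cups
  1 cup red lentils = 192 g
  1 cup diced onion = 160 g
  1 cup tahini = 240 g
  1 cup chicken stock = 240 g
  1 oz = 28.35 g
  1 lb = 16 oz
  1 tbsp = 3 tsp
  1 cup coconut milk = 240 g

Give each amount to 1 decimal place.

salmon fillet: 361.5 g; chicken stock: 450.0 g; tahini: 0.3 cup; coconut milk: 360.0 g; diced onion: 150.0 g; red lentils: 7.6 oz

Scaling factor: 6/16 = 3/8 = 0.375.
salmon fillet: (2 lb + 2 oz = 2.125 lb) × 3/8 × 16 oz/lb × 28.35 g/oz ≈ 361.5 g
chicken stock: 2.5 pint × 3/8 × 2 cup/pint × 240 g/cup = 450.0 g
tahini: 6 oz × 3/8 × 28.35 g/oz ÷ 240 g/cup ≈ 0.3 cup
coconut milk: 2 pint × 3/8 × 2 cup/pint × 240 g/cup = 360.0 g
diced onion: 2.5 cup × 3/8 × 160 g/cup = 150.0 g
red lentils: 3 cup × 3/8 × 192 g/cup ÷ 28.35 g/oz ≈ 7.6 oz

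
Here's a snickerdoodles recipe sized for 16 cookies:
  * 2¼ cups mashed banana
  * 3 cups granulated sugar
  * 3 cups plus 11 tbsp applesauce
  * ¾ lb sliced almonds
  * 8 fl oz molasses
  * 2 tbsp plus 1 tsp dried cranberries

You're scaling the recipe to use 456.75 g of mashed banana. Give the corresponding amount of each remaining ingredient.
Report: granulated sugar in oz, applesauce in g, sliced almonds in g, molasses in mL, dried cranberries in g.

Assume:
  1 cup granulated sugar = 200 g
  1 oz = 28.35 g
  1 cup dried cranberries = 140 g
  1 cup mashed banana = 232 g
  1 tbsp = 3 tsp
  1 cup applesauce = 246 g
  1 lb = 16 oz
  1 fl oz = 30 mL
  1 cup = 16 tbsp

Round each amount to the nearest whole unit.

The original recipe has 522 g of mashed banana, so the scaling factor is 456.75 ÷ 522 = 7/8 = 0.875.
granulated sugar: 3 cup × 7/8 × 200 g/cup ÷ 28.35 g/oz ≈ 19 oz
applesauce: (3 cup + 11 tbsp = 3.6875 cup) × 7/8 × 246 g/cup ≈ 794 g
sliced almonds: 0.75 lb × 7/8 × 16 oz/lb × 28.35 g/oz ≈ 298 g
molasses: 8 fl oz × 7/8 × 30 mL/fl oz = 210 mL
dried cranberries: (2 tbsp + 1 tsp = 7/3 tbsp) × 7/8 ÷ 16 tbsp/cup × 140 g/cup ≈ 18 g

granulated sugar: 19 oz; applesauce: 794 g; sliced almonds: 298 g; molasses: 210 mL; dried cranberries: 18 g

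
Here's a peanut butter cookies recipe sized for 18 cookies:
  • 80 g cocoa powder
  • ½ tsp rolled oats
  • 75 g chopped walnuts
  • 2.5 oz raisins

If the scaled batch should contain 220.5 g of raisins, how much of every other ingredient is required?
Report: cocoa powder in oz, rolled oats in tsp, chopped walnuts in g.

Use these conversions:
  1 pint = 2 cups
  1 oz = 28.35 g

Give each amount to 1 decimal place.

The original recipe has 70.875 g of raisins, so the scaling factor is 220.5 ÷ 70.875 = 28/9.
cocoa powder: 80 g × 28/9 ÷ 28.35 g/oz ≈ 8.8 oz
rolled oats: 0.5 tsp × 28/9 ≈ 1.6 tsp
chopped walnuts: 75 g × 28/9 ≈ 233.3 g

cocoa powder: 8.8 oz; rolled oats: 1.6 tsp; chopped walnuts: 233.3 g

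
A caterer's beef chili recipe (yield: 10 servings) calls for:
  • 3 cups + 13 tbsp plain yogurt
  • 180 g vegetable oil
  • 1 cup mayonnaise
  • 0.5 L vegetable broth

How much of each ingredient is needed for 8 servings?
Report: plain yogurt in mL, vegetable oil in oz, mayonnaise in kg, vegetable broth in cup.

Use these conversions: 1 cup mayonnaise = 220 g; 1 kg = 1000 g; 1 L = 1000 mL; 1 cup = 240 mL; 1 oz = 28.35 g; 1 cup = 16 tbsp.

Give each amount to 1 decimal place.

Scaling factor: 8/10 = 4/5 = 0.8.
plain yogurt: (3 cup + 13 tbsp = 3.8125 cup) × 4/5 × 240 mL/cup = 732.0 mL
vegetable oil: 180 g × 4/5 ÷ 28.35 g/oz ≈ 5.1 oz
mayonnaise: 1 cup × 4/5 × 220 g/cup ÷ 1000 g/kg ≈ 0.2 kg
vegetable broth: 0.5 L × 4/5 × 1000 mL/L ÷ 240 mL/cup ≈ 1.7 cup

plain yogurt: 732.0 mL; vegetable oil: 5.1 oz; mayonnaise: 0.2 kg; vegetable broth: 1.7 cup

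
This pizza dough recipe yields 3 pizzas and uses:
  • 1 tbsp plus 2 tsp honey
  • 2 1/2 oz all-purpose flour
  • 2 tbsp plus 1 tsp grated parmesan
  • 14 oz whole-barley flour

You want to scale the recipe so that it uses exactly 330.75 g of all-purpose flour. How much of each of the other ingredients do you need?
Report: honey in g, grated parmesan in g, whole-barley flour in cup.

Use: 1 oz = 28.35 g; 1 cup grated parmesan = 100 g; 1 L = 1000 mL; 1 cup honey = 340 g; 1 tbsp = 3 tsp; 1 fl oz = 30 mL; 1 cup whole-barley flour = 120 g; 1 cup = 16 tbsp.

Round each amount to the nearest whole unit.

honey: 165 g; grated parmesan: 68 g; whole-barley flour: 15 cup

The original recipe has 70.875 g of all-purpose flour, so the scaling factor is 330.75 ÷ 70.875 = 14/3.
honey: (1 tbsp + 2 tsp = 5/3 tbsp) × 14/3 ÷ 16 tbsp/cup × 340 g/cup ≈ 165 g
grated parmesan: (2 tbsp + 1 tsp = 7/3 tbsp) × 14/3 ÷ 16 tbsp/cup × 100 g/cup ≈ 68 g
whole-barley flour: 14 oz × 14/3 × 28.35 g/oz ÷ 120 g/cup ≈ 15 cup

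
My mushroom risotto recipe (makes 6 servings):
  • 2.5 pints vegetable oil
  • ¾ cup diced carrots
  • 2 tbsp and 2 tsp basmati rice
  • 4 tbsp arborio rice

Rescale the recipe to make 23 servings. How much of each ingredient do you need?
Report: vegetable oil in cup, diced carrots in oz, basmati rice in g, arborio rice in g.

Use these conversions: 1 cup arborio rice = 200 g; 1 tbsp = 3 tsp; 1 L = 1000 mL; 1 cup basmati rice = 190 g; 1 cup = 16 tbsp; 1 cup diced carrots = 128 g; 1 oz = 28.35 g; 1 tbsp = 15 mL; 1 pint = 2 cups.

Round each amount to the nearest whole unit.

Scaling factor: 23/6.
vegetable oil: 2.5 pint × 23/6 × 2 cup/pint ≈ 19 cup
diced carrots: 0.75 cup × 23/6 × 128 g/cup ÷ 28.35 g/oz ≈ 13 oz
basmati rice: (2 tbsp + 2 tsp = 8/3 tbsp) × 23/6 ÷ 16 tbsp/cup × 190 g/cup ≈ 121 g
arborio rice: 4 tbsp × 23/6 ÷ 16 tbsp/cup × 200 g/cup ≈ 192 g

vegetable oil: 19 cup; diced carrots: 13 oz; basmati rice: 121 g; arborio rice: 192 g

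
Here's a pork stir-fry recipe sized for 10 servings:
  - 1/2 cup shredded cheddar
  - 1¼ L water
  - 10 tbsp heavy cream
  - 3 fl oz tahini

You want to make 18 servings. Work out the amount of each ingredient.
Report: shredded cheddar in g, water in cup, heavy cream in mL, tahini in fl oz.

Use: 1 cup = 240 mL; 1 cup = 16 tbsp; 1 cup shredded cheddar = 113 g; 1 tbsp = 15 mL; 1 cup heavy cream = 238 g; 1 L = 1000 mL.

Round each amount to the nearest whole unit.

Scaling factor: 18/10 = 9/5 = 1.8.
shredded cheddar: 0.5 cup × 9/5 × 113 g/cup ≈ 102 g
water: 1.25 L × 9/5 × 1000 mL/L ÷ 240 mL/cup ≈ 9 cup
heavy cream: 10 tbsp × 9/5 × 15 mL/tbsp = 270 mL
tahini: 3 fl oz × 9/5 ≈ 5 fl oz

shredded cheddar: 102 g; water: 9 cup; heavy cream: 270 mL; tahini: 5 fl oz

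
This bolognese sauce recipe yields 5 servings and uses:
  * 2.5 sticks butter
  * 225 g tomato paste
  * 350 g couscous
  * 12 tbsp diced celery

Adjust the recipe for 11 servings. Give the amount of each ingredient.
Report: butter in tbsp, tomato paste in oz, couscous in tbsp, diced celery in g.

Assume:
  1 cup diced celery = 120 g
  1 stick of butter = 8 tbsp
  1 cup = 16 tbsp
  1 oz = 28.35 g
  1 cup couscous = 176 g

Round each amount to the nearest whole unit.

Scaling factor: 11/5 = 2.2.
butter: 2.5 stick × 11/5 × 8 tbsp/stick = 44 tbsp
tomato paste: 225 g × 11/5 ÷ 28.35 g/oz ≈ 17 oz
couscous: 350 g × 11/5 ÷ 176 g/cup × 16 tbsp/cup = 70 tbsp
diced celery: 12 tbsp × 11/5 ÷ 16 tbsp/cup × 120 g/cup = 198 g

butter: 44 tbsp; tomato paste: 17 oz; couscous: 70 tbsp; diced celery: 198 g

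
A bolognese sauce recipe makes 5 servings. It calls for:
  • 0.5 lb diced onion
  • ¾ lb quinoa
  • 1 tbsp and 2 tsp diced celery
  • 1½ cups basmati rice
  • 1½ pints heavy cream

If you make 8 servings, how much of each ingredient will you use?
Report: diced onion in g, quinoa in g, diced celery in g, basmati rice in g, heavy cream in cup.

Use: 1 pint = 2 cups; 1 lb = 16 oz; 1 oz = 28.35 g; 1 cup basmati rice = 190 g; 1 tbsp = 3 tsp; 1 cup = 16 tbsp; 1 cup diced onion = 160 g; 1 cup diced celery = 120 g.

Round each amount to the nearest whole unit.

Scaling factor: 8/5 = 1.6.
diced onion: 0.5 lb × 8/5 × 16 oz/lb × 28.35 g/oz ≈ 363 g
quinoa: 0.75 lb × 8/5 × 16 oz/lb × 28.35 g/oz ≈ 544 g
diced celery: (1 tbsp + 2 tsp = 5/3 tbsp) × 8/5 ÷ 16 tbsp/cup × 120 g/cup = 20 g
basmati rice: 1.5 cup × 8/5 × 190 g/cup = 456 g
heavy cream: 1.5 pint × 8/5 × 2 cup/pint ≈ 5 cup

diced onion: 363 g; quinoa: 544 g; diced celery: 20 g; basmati rice: 456 g; heavy cream: 5 cup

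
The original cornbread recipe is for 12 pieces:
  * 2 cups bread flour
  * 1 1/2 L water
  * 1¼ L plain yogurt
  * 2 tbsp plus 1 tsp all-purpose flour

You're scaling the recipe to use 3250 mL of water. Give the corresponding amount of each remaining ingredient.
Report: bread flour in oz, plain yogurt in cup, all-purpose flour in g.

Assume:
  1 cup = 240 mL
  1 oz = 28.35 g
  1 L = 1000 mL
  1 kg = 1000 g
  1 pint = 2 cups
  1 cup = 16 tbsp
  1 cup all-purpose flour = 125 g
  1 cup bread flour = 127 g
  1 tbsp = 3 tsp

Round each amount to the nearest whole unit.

bread flour: 19 oz; plain yogurt: 11 cup; all-purpose flour: 39 g

The original recipe has 1500 mL of water, so the scaling factor is 3250 ÷ 1500 = 13/6.
bread flour: 2 cup × 13/6 × 127 g/cup ÷ 28.35 g/oz ≈ 19 oz
plain yogurt: 1.25 L × 13/6 × 1000 mL/L ÷ 240 mL/cup ≈ 11 cup
all-purpose flour: (2 tbsp + 1 tsp = 7/3 tbsp) × 13/6 ÷ 16 tbsp/cup × 125 g/cup ≈ 39 g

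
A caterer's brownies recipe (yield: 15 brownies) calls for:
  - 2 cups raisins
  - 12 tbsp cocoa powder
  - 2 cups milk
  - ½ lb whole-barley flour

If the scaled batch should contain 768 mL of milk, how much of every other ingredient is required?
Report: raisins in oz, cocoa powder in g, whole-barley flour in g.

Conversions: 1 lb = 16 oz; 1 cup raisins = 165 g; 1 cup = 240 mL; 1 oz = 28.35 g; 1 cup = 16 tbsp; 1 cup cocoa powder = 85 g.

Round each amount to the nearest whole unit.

raisins: 19 oz; cocoa powder: 102 g; whole-barley flour: 363 g

The original recipe has 480 mL of milk, so the scaling factor is 768 ÷ 480 = 8/5 = 1.6.
raisins: 2 cup × 8/5 × 165 g/cup ÷ 28.35 g/oz ≈ 19 oz
cocoa powder: 12 tbsp × 8/5 ÷ 16 tbsp/cup × 85 g/cup = 102 g
whole-barley flour: 0.5 lb × 8/5 × 16 oz/lb × 28.35 g/oz ≈ 363 g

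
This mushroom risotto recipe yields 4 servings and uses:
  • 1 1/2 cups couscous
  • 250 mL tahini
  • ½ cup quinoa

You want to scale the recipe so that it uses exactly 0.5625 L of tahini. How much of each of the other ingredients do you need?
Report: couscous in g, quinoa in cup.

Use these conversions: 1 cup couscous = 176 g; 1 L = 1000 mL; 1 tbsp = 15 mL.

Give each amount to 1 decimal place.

couscous: 594.0 g; quinoa: 1.1 cup

The original recipe has 0.25 L of tahini, so the scaling factor is 0.5625 ÷ 0.25 = 9/4 = 2.25.
couscous: 1.5 cup × 9/4 × 176 g/cup = 594.0 g
quinoa: 0.5 cup × 9/4 ≈ 1.1 cup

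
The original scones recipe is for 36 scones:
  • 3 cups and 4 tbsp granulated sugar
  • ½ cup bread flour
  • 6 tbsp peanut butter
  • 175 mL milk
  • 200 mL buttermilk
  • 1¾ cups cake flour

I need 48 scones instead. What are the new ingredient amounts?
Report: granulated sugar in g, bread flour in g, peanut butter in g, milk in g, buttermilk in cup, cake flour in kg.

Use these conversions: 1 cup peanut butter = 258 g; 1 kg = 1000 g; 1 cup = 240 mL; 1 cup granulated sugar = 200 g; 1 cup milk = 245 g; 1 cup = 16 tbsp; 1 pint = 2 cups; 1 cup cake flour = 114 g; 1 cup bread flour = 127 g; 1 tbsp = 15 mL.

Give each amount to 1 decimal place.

granulated sugar: 866.7 g; bread flour: 84.7 g; peanut butter: 129.0 g; milk: 238.2 g; buttermilk: 1.1 cup; cake flour: 0.3 kg

Scaling factor: 48/36 = 4/3.
granulated sugar: (3 cup + 4 tbsp = 3.25 cup) × 4/3 × 200 g/cup ≈ 866.7 g
bread flour: 0.5 cup × 4/3 × 127 g/cup ≈ 84.7 g
peanut butter: 6 tbsp × 4/3 ÷ 16 tbsp/cup × 258 g/cup = 129.0 g
milk: 175 mL × 4/3 ÷ 240 mL/cup × 245 g/cup ≈ 238.2 g
buttermilk: 200 mL × 4/3 ÷ 240 mL/cup ≈ 1.1 cup
cake flour: 1.75 cup × 4/3 × 114 g/cup ÷ 1000 g/kg ≈ 0.3 kg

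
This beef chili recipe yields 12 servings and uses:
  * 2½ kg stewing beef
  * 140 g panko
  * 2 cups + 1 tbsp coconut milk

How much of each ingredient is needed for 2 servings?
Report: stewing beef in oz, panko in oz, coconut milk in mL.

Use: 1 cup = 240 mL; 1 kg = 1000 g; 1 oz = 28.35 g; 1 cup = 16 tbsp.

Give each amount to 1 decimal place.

stewing beef: 14.7 oz; panko: 0.8 oz; coconut milk: 82.5 mL

Scaling factor: 2/12 = 1/6.
stewing beef: 2.5 kg × 1/6 × 1000 g/kg ÷ 28.35 g/oz ≈ 14.7 oz
panko: 140 g × 1/6 ÷ 28.35 g/oz ≈ 0.8 oz
coconut milk: (2 cup + 1 tbsp = 2.0625 cup) × 1/6 × 240 mL/cup = 82.5 mL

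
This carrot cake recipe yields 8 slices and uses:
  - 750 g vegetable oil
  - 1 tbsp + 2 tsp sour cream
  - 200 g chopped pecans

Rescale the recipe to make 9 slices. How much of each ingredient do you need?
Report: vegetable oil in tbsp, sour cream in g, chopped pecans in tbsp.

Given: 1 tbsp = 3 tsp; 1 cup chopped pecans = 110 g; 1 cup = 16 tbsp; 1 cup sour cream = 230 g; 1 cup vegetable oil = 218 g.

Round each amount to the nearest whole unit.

Scaling factor: 9/8 = 1.125.
vegetable oil: 750 g × 9/8 ÷ 218 g/cup × 16 tbsp/cup ≈ 62 tbsp
sour cream: (1 tbsp + 2 tsp = 5/3 tbsp) × 9/8 ÷ 16 tbsp/cup × 230 g/cup ≈ 27 g
chopped pecans: 200 g × 9/8 ÷ 110 g/cup × 16 tbsp/cup ≈ 33 tbsp

vegetable oil: 62 tbsp; sour cream: 27 g; chopped pecans: 33 tbsp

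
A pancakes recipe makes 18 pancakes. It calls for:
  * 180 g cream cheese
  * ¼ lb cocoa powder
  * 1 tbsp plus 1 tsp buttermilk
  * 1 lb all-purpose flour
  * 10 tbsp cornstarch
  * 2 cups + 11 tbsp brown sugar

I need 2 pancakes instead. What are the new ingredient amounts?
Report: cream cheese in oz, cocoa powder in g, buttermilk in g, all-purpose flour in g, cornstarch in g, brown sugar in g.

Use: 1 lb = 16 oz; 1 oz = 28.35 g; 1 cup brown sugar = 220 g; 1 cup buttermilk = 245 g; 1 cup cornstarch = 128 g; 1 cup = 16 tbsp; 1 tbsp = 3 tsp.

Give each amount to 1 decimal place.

Scaling factor: 2/18 = 1/9.
cream cheese: 180 g × 1/9 ÷ 28.35 g/oz ≈ 0.7 oz
cocoa powder: 0.25 lb × 1/9 × 16 oz/lb × 28.35 g/oz = 12.6 g
buttermilk: (1 tbsp + 1 tsp = 4/3 tbsp) × 1/9 ÷ 16 tbsp/cup × 245 g/cup ≈ 2.3 g
all-purpose flour: 1 lb × 1/9 × 16 oz/lb × 28.35 g/oz = 50.4 g
cornstarch: 10 tbsp × 1/9 ÷ 16 tbsp/cup × 128 g/cup ≈ 8.9 g
brown sugar: (2 cup + 11 tbsp = 2.6875 cup) × 1/9 × 220 g/cup ≈ 65.7 g

cream cheese: 0.7 oz; cocoa powder: 12.6 g; buttermilk: 2.3 g; all-purpose flour: 50.4 g; cornstarch: 8.9 g; brown sugar: 65.7 g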